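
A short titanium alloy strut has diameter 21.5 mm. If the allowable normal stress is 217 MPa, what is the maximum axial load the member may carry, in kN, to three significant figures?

A = 363.1 mm².
P_max = σ_allow · A = 217 · 363.1 = 78780 N = 78.78 kN.

78.8 kN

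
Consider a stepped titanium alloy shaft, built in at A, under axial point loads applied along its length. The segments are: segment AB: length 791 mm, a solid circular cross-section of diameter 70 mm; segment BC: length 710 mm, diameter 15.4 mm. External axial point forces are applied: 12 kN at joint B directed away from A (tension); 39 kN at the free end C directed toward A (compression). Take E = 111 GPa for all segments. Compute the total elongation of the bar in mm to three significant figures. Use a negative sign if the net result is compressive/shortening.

Internal axial forces (sectioning from the free end, tension +): N_BC = -39 kN, N_AB = -27 kN.
A_AB = 3848 mm².
A_BC = 186.3 mm².
δ_AB = -27000·791/(3848·111000) = -0.05 mm
δ_BC = -39000·710/(186.3·111000) = -1.339 mm
δ = Σδ_i = -1.389 mm.

-1.39 mm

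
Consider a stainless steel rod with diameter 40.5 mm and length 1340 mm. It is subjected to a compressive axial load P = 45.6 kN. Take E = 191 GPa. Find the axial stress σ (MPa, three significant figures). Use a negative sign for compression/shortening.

A = 1288 mm².
σ = N/A = -45600/1288 = -35.4 MPa.

-35.4 MPa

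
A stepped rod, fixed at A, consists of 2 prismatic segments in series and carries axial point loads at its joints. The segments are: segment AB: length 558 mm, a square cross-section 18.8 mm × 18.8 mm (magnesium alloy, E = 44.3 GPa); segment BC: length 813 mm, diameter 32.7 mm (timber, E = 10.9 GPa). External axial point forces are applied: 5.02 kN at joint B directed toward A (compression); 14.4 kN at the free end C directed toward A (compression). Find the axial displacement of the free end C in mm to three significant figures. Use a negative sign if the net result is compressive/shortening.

-1.97 mm

Internal axial forces (sectioning from the free end, tension +): N_BC = -14.4 kN, N_AB = -19.42 kN.
A_AB = 353.4 mm².
A_BC = 839.8 mm².
δ_AB = -19420·558/(353.4·44300) = -0.6921 mm
δ_BC = -14400·813/(839.8·10900) = -1.279 mm
δ = Σδ_i = -1.971 mm.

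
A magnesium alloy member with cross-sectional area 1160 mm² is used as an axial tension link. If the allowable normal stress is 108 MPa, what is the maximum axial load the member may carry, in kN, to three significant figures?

125 kN

P_max = σ_allow · A = 108 · 1160 = 125300 N = 125.3 kN.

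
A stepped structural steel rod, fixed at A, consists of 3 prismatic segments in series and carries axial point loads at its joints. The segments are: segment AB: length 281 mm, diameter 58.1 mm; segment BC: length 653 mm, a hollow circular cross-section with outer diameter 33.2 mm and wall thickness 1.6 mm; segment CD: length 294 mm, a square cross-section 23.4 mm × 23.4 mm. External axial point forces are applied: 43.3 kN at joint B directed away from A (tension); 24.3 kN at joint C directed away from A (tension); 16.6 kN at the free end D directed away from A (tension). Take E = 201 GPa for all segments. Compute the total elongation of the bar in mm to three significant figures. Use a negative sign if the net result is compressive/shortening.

0.925 mm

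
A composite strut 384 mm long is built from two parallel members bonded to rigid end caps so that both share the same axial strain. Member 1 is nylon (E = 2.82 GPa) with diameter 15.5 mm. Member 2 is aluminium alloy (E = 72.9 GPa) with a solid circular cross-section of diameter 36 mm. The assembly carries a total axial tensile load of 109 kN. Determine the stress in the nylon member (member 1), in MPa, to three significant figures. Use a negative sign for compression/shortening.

4.11 MPa

A_1 = 188.7 mm².
A_2 = 1018 mm².
Equal strain + equilibrium ⇒ each member carries load in proportion to AE: A₁E₁ = 532100 N, A₂E₂ = 74200000 N, ΣAE = 74740000 N.
σ₁ = P·E₁/ΣAE = 109000·2820/74740000 = 4.113 MPa.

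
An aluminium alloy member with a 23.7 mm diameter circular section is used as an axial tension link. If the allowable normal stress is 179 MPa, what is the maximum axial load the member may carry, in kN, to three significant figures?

A = 441.2 mm².
P_max = σ_allow · A = 179 · 441.2 = 78970 N = 78.97 kN.

79.0 kN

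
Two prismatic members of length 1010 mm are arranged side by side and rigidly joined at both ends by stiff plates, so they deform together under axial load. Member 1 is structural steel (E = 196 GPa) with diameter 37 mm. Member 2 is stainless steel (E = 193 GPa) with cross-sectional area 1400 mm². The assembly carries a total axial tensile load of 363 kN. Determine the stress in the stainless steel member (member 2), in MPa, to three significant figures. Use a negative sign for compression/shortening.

A_1 = 1075 mm².
Equal strain + equilibrium ⇒ each member carries load in proportion to AE: A₁E₁ = 210700000 N, A₂E₂ = 270200000 N, ΣAE = 480900000 N.
σ₂ = P·E₂/ΣAE = 363000·193000/480900000 = 145.7 MPa.

146 MPa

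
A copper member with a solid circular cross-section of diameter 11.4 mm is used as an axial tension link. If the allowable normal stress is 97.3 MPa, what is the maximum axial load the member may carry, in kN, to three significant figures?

A = 102.1 mm².
P_max = σ_allow · A = 97.3 · 102.1 = 9931 N = 9.931 kN.

9.93 kN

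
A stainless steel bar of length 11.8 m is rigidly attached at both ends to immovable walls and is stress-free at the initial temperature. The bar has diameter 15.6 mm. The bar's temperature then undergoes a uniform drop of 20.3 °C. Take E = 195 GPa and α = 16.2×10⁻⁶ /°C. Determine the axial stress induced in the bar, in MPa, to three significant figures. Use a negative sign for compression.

Free thermal expansion αLΔT = 16.2e-6 · 11800 · -20.3 = -3.881 mm.
The walls impose strain ε = −(-3.881)/11800 = 3.2886e-04; σ = Eε = 195000 · 3.2886e-04 = 64.13 MPa.

64.1 MPa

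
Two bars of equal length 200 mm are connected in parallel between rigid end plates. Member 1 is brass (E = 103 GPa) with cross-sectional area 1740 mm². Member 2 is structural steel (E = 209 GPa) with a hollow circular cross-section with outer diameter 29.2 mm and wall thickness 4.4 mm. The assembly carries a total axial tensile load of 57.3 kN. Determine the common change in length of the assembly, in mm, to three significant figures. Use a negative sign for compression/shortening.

0.0457 mm

A_2 = 342.8 mm².
Equal strain + equilibrium ⇒ each member carries load in proportion to AE: A₁E₁ = 179200000 N, A₂E₂ = 71650000 N, ΣAE = 250900000 N.
δ = PL/ΣAE = 57300·200/250900000 = 0.04568 mm.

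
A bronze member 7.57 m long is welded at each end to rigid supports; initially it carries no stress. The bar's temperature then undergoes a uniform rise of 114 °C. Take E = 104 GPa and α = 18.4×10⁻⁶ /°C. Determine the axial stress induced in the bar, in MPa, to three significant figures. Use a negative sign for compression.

-218 MPa

Free thermal expansion αLΔT = 18.4e-6 · 7570 · 114 = 15.88 mm.
The walls impose strain ε = −(15.88)/7570 = -2.0976e-03; σ = Eε = 104000 · -2.0976e-03 = -218.2 MPa.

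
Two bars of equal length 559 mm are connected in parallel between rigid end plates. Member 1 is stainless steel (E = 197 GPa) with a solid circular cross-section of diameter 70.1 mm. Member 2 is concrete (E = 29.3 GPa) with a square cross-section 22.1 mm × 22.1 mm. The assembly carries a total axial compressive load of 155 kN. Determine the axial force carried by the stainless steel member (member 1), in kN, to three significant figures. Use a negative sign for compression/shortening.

-152 kN

A_1 = 3859 mm².
A_2 = 488.4 mm².
Equal strain + equilibrium ⇒ each member carries load in proportion to AE: A₁E₁ = 760300000 N, A₂E₂ = 14310000 N, ΣAE = 774600000 N.
F₁ = P·A₁E₁/ΣAE = -155000·760300000/774600000 = -152100 N.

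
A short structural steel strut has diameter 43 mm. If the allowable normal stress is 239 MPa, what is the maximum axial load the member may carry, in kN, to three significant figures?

347 kN

A = 1452 mm².
P_max = σ_allow · A = 239 · 1452 = 347100 N = 347.1 kN.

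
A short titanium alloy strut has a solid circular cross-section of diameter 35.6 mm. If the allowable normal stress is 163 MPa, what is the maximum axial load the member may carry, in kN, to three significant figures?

A = 995.4 mm².
P_max = σ_allow · A = 163 · 995.4 = 162200 N = 162.2 kN.

162 kN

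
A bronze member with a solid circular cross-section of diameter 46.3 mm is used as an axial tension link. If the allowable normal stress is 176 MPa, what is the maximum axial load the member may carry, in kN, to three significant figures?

A = 1684 mm².
P_max = σ_allow · A = 176 · 1684 = 296300 N = 296.3 kN.

296 kN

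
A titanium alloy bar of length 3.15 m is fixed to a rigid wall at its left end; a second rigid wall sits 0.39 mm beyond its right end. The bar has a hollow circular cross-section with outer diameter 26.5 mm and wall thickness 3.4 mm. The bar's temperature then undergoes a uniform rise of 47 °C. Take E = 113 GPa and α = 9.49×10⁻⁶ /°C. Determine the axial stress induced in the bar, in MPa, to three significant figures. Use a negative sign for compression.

-36.4 MPa

Free thermal expansion αLΔT = 9.49e-6 · 3150 · 47 = 1.405 mm.
The walls engage after the gap closes; constrained expansion = 1.405 − 0.39 = 1.015 mm.
The walls impose strain ε = −(1.015)/3150 = -3.2222e-04; σ = Eε = 113000 · -3.2222e-04 = -36.41 MPa.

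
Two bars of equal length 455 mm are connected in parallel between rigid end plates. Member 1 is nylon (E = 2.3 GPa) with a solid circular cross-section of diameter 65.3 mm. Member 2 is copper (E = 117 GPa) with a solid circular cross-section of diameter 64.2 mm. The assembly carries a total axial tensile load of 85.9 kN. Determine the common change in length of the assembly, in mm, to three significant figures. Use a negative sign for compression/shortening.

A_1 = 3349 mm².
A_2 = 3237 mm².
Equal strain + equilibrium ⇒ each member carries load in proportion to AE: A₁E₁ = 7703000 N, A₂E₂ = 378700000 N, ΣAE = 386400000 N.
δ = PL/ΣAE = 85900·455/386400000 = 0.1011 mm.

0.101 mm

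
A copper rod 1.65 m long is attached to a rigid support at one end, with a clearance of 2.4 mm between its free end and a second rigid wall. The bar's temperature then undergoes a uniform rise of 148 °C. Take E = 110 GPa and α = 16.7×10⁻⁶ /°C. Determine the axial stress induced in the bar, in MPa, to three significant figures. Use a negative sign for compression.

Free thermal expansion αLΔT = 16.7e-6 · 1650 · 148 = 4.078 mm.
The walls engage after the gap closes; constrained expansion = 4.078 − 2.4 = 1.678 mm.
The walls impose strain ε = −(1.678)/1650 = -1.0171e-03; σ = Eε = 110000 · -1.0171e-03 = -111.9 MPa.

-112 MPa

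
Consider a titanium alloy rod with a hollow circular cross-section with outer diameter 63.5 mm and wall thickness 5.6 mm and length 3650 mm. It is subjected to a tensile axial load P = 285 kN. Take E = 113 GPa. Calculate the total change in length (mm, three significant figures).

A = 1019 mm².
δ_mech = NL/(AE) = 285000·3650/(1019·113000) = 9.037 mm.

9.04 mm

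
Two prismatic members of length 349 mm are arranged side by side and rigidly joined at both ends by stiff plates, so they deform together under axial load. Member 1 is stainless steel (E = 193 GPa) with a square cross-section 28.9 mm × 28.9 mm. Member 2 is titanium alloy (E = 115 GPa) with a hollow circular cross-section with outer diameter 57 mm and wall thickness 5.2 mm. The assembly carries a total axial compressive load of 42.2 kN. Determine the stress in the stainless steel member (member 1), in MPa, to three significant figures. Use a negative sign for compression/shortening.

-31.5 MPa

A_1 = 835.2 mm².
A_2 = 846.2 mm².
Equal strain + equilibrium ⇒ each member carries load in proportion to AE: A₁E₁ = 161200000 N, A₂E₂ = 97320000 N, ΣAE = 258500000 N.
σ₁ = P·E₁/ΣAE = -42200·193000/258500000 = -31.51 MPa.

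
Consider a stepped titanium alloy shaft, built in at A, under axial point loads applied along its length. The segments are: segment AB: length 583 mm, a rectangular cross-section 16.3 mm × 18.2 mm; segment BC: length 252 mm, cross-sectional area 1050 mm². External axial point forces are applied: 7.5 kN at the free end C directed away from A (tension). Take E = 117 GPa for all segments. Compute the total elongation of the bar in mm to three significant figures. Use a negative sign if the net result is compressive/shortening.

Internal axial forces (sectioning from the free end, tension +): N_BC = 7.5 kN, N_AB = 7.5 kN.
A_AB = 296.7 mm².
δ_AB = 7500·583/(296.7·117000) = 0.126 mm
δ_BC = 7500·252/(1050·117000) = 0.01538 mm
δ = Σδ_i = 0.1414 mm.

0.141 mm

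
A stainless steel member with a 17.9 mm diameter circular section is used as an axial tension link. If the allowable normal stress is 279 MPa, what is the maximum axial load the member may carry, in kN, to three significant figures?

A = 251.6 mm².
P_max = σ_allow · A = 279 · 251.6 = 70210 N = 70.21 kN.

70.2 kN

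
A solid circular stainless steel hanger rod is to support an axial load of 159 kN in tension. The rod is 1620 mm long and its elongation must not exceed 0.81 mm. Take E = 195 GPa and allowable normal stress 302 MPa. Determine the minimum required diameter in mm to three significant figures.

Required area A ≥ P/σ_allow = 159000/302 = 526.5 mm².
For a solid circular section, d ≥ √(4A/π) = 25.89 mm.
Elongation limit: A ≥ PL/(Eδ_allow) = 159000·1620/(195000·0.81) = 1631 mm² ⇒ d ≥ 45.57 mm.
The elongation limit governs.

45.6 mm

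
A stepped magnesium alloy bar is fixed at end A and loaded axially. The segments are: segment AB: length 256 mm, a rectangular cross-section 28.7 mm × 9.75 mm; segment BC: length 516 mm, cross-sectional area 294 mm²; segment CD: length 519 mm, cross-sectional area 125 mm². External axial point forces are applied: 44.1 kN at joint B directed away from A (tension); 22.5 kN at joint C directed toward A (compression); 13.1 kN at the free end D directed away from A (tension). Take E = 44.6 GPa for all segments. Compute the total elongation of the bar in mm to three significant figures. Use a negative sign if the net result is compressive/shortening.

1.56 mm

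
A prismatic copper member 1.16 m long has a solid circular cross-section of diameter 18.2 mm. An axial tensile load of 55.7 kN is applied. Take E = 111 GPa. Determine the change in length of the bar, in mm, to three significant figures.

2.24 mm

A = 260.2 mm².
δ_mech = NL/(AE) = 55700·1160/(260.2·111000) = 2.237 mm.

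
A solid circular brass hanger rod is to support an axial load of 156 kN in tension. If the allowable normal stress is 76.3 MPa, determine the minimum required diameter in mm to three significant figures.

Required area A ≥ P/σ_allow = 156000/76.3 = 2045 mm².
For a solid circular section, d ≥ √(4A/π) = 51.02 mm.

51.0 mm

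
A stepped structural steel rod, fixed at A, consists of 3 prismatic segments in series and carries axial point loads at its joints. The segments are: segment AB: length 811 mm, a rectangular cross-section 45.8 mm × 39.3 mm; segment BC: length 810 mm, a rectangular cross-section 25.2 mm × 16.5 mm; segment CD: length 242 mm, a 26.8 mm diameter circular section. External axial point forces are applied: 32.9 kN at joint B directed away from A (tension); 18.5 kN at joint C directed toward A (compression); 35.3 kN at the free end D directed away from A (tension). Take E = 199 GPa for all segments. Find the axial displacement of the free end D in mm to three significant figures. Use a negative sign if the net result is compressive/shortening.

Internal axial forces (sectioning from the free end, tension +): N_CD = 35.3 kN, N_BC = 16.8 kN, N_AB = 49.7 kN.
A_AB = 1800 mm².
A_BC = 415.8 mm².
A_CD = 564.1 mm².
δ_AB = 49700·811/(1800·199000) = 0.1125 mm
δ_BC = 16800·810/(415.8·199000) = 0.1645 mm
δ_CD = 35300·242/(564.1·199000) = 0.0761 mm
δ = Σδ_i = 0.3531 mm.

0.353 mm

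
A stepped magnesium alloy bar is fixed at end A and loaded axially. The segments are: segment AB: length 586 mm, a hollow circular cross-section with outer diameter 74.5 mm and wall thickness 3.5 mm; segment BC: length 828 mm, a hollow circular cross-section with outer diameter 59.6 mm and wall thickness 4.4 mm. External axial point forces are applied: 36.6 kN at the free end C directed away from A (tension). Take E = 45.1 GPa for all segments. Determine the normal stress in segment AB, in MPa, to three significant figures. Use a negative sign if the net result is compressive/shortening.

Internal axial forces (sectioning from the free end, tension +): N_BC = 36.6 kN, N_AB = 36.6 kN.
A_AB = 780.7 mm².
σ_AB = N_AB/A_AB = 36600/780.7 = 46.88 MPa.

46.9 MPa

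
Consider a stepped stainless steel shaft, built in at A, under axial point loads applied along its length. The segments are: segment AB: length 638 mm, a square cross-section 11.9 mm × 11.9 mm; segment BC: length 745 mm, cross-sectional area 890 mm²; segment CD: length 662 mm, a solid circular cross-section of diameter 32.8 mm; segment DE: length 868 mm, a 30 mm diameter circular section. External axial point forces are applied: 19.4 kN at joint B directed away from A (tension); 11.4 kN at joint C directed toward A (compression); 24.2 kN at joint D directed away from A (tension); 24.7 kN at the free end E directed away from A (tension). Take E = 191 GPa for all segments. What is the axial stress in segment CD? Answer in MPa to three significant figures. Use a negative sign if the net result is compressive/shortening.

Internal axial forces (sectioning from the free end, tension +): N_DE = 24.7 kN, N_CD = 48.9 kN, N_BC = 37.5 kN, N_AB = 56.9 kN.
A_CD = 845 mm².
σ_CD = N_CD/A_CD = 48900/845 = 57.87 MPa.

57.9 MPa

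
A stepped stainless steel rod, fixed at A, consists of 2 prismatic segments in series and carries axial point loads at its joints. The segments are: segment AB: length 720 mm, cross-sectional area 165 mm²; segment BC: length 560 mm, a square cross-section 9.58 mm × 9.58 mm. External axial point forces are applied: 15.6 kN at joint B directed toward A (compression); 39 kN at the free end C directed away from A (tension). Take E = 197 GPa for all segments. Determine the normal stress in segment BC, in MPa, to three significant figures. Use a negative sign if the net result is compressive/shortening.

425 MPa

Internal axial forces (sectioning from the free end, tension +): N_BC = 39 kN, N_AB = 23.4 kN.
A_BC = 91.78 mm².
σ_BC = N_BC/A_BC = 39000/91.78 = 424.9 MPa.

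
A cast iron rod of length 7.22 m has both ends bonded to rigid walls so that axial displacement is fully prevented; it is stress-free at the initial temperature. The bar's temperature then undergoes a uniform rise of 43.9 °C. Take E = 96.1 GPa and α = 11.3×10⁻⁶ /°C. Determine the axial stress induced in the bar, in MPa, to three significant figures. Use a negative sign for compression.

-47.7 MPa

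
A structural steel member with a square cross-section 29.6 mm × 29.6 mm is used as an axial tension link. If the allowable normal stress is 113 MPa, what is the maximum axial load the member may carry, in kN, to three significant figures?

A = 876.2 mm².
P_max = σ_allow · A = 113 · 876.2 = 99010 N = 99.01 kN.

99.0 kN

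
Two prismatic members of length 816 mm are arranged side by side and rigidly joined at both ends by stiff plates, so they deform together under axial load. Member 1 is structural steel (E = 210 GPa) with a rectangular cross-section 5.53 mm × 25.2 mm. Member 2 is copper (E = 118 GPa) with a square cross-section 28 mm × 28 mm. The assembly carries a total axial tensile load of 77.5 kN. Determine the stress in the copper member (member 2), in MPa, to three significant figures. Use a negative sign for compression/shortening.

75.1 MPa

A_1 = 139.4 mm².
A_2 = 784 mm².
Equal strain + equilibrium ⇒ each member carries load in proportion to AE: A₁E₁ = 29260000 N, A₂E₂ = 92510000 N, ΣAE = 121800000 N.
σ₂ = P·E₂/ΣAE = 77500·118000/121800000 = 75.1 MPa.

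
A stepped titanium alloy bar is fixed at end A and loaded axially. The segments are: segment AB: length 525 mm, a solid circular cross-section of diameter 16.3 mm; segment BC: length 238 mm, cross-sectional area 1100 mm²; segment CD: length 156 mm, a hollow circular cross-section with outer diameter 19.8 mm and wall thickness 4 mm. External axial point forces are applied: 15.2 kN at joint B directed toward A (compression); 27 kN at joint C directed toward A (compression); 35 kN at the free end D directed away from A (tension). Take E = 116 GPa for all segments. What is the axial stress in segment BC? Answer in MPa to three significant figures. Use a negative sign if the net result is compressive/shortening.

Internal axial forces (sectioning from the free end, tension +): N_CD = 35 kN, N_BC = 8 kN, N_AB = -7.2 kN.
σ_BC = N_BC/A_BC = 8000/1100 = 7.273 MPa.

7.27 MPa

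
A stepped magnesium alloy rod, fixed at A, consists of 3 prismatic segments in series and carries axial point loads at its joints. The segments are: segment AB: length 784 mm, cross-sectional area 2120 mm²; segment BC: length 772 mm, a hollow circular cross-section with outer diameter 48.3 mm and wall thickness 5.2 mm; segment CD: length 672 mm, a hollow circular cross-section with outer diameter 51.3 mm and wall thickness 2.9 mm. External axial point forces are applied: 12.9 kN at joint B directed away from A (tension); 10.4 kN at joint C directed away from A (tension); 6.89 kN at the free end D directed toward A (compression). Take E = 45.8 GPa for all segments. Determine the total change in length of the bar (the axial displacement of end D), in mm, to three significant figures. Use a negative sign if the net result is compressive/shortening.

-0.0127 mm

Internal axial forces (sectioning from the free end, tension +): N_CD = -6.89 kN, N_BC = 3.51 kN, N_AB = 16.41 kN.
A_BC = 704.1 mm².
A_CD = 441 mm².
δ_AB = 16410·784/(2120·45800) = 0.1325 mm
δ_BC = 3510·772/(704.1·45800) = 0.08403 mm
δ_CD = -6890·672/(441·45800) = -0.2293 mm
δ = Σδ_i = -0.01273 mm.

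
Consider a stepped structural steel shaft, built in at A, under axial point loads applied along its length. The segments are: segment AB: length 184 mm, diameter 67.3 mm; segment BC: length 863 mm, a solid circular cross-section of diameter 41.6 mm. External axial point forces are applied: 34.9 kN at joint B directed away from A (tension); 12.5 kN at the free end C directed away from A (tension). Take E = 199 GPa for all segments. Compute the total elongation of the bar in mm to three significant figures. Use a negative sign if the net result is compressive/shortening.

0.0522 mm

Internal axial forces (sectioning from the free end, tension +): N_BC = 12.5 kN, N_AB = 47.4 kN.
A_AB = 3557 mm².
A_BC = 1359 mm².
δ_AB = 47400·184/(3557·199000) = 0.01232 mm
δ_BC = 12500·863/(1359·199000) = 0.03988 mm
δ = Σδ_i = 0.0522 mm.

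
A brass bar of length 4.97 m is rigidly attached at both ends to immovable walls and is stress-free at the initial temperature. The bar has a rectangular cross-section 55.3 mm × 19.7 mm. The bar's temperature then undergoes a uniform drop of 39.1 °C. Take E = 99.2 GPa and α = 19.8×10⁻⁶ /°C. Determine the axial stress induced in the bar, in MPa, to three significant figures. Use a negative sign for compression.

76.8 MPa

Free thermal expansion αLΔT = 19.8e-6 · 4970 · -39.1 = -3.848 mm.
The walls impose strain ε = −(-3.848)/4970 = 7.7418e-04; σ = Eε = 99200 · 7.7418e-04 = 76.8 MPa.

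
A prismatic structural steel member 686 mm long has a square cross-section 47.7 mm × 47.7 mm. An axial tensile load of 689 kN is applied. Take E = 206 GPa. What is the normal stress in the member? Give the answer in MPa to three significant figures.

303 MPa

A = 2275 mm².
σ = N/A = 689000/2275 = 302.8 MPa.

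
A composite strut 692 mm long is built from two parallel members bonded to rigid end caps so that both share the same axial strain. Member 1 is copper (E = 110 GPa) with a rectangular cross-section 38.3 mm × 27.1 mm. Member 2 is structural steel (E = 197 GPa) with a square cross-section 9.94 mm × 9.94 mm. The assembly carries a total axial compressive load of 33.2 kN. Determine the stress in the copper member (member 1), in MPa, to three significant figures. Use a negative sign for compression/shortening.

-27.3 MPa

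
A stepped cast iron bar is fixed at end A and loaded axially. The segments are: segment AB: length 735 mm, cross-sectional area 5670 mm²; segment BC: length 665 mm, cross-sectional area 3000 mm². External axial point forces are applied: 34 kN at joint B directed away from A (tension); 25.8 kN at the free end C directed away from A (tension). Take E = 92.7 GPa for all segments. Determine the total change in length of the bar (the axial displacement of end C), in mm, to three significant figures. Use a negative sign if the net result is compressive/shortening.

Internal axial forces (sectioning from the free end, tension +): N_BC = 25.8 kN, N_AB = 59.8 kN.
δ_AB = 59800·735/(5670·92700) = 0.08362 mm
δ_BC = 25800·665/(3000·92700) = 0.06169 mm
δ = Σδ_i = 0.1453 mm.

0.145 mm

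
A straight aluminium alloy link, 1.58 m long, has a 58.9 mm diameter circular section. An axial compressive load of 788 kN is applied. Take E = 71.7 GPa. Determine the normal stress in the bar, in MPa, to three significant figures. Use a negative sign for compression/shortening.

-289 MPa

A = 2725 mm².
σ = N/A = -788000/2725 = -289.2 MPa.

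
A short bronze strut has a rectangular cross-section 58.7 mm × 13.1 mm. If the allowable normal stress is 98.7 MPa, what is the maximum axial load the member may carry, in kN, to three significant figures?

75.9 kN

A = 769 mm².
P_max = σ_allow · A = 98.7 · 769 = 75900 N = 75.9 kN.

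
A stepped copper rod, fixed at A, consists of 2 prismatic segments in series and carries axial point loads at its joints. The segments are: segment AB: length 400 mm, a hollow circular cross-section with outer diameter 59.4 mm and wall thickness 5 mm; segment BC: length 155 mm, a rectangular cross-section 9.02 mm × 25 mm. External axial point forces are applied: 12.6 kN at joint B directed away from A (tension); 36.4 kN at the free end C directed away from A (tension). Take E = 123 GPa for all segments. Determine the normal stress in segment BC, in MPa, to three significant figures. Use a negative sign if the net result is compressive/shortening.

161 MPa

Internal axial forces (sectioning from the free end, tension +): N_BC = 36.4 kN, N_AB = 49 kN.
A_BC = 225.5 mm².
σ_BC = N_BC/A_BC = 36400/225.5 = 161.4 MPa.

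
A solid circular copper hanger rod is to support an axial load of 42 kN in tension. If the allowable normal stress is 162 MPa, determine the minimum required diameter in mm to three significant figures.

18.2 mm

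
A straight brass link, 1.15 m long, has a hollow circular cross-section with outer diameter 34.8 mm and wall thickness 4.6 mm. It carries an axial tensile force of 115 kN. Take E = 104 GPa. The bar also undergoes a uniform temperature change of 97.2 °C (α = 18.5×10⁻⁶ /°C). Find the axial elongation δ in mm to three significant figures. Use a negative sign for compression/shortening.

4.98 mm

A = 436.4 mm².
δ_mech = NL/(AE) = 115000·1150/(436.4·104000) = 2.914 mm.
δ_thermal = αLΔT = 18.5e-6·1150·97.2 = 2.068 mm.
δ = δ_mech + δ_thermal = 4.982 mm.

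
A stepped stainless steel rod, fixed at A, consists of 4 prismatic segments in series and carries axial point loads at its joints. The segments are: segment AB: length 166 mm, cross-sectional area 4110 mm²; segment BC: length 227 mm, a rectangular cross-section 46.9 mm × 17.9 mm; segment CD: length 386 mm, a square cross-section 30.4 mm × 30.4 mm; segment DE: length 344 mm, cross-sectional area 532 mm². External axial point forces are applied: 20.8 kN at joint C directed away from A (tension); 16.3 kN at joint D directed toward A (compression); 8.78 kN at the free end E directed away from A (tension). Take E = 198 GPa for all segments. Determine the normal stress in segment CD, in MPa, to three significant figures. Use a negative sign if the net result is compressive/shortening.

Internal axial forces (sectioning from the free end, tension +): N_DE = 8.78 kN, N_CD = -7.52 kN, N_BC = 13.28 kN, N_AB = 13.28 kN.
A_CD = 924.2 mm².
σ_CD = N_CD/A_CD = -7520/924.2 = -8.137 MPa.

-8.14 MPa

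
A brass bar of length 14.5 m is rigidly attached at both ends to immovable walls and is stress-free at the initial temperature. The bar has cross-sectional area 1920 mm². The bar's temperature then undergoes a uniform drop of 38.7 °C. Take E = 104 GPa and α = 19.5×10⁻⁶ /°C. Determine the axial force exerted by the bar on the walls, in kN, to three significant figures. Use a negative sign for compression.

Free thermal expansion αLΔT = 19.5e-6 · 14500 · -38.7 = -10.94 mm.
The walls impose strain ε = −(-10.94)/14500 = 7.5465e-04; σ = Eε = 104000 · 7.5465e-04 = 78.48 MPa.
Wall reaction R = σ·A = 78.48·1920 = 150700 N = 150.7 kN.

151 kN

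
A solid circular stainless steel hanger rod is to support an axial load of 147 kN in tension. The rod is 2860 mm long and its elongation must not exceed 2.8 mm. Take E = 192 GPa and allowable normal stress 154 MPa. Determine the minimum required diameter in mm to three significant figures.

34.9 mm

Required area A ≥ P/σ_allow = 147000/154 = 954.5 mm².
For a solid circular section, d ≥ √(4A/π) = 34.86 mm.
Elongation limit: A ≥ PL/(Eδ_allow) = 147000·2860/(192000·2.8) = 782 mm² ⇒ d ≥ 31.55 mm.
The stress limit governs.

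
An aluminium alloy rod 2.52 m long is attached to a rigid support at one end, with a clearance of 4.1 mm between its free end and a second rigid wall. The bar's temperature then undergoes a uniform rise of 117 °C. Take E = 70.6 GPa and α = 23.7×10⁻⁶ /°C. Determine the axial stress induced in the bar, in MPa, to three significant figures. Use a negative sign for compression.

-80.9 MPa

Free thermal expansion αLΔT = 23.7e-6 · 2520 · 117 = 6.988 mm.
The walls engage after the gap closes; constrained expansion = 6.988 − 4.1 = 2.888 mm.
The walls impose strain ε = −(2.888)/2520 = -1.1459e-03; σ = Eε = 70600 · -1.1459e-03 = -80.9 MPa.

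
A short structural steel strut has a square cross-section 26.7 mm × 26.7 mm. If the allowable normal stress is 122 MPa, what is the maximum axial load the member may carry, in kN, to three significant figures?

87.0 kN

A = 712.9 mm².
P_max = σ_allow · A = 122 · 712.9 = 86970 N = 86.97 kN.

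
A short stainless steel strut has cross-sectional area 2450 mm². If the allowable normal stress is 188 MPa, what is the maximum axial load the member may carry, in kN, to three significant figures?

P_max = σ_allow · A = 188 · 2450 = 460600 N = 460.6 kN.

461 kN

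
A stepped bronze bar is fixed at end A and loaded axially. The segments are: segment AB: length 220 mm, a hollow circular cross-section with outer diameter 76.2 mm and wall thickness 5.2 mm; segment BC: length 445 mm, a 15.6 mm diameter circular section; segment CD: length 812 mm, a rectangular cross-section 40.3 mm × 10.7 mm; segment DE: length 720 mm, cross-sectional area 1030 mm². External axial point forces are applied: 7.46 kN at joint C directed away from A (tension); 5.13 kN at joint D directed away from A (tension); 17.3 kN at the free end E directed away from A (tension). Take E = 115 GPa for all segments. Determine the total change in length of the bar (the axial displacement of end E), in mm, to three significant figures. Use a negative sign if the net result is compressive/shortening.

1.13 mm

Internal axial forces (sectioning from the free end, tension +): N_DE = 17.3 kN, N_CD = 22.43 kN, N_BC = 29.89 kN, N_AB = 29.89 kN.
A_AB = 1160 mm².
A_BC = 191.1 mm².
A_CD = 431.2 mm².
δ_AB = 29890·220/(1160·115000) = 0.0493 mm
δ_BC = 29890·445/(191.1·115000) = 0.6051 mm
δ_CD = 22430·812/(431.2·115000) = 0.3673 mm
δ_DE = 17300·720/(1030·115000) = 0.1052 mm
δ = Σδ_i = 1.127 mm.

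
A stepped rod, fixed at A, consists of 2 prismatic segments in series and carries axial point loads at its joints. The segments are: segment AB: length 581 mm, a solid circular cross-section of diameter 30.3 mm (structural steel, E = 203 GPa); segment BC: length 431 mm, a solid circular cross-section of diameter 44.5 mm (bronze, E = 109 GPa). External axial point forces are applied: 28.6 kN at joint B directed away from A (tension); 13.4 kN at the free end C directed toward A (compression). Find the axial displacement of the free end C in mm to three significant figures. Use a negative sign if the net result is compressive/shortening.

0.0263 mm

Internal axial forces (sectioning from the free end, tension +): N_BC = -13.4 kN, N_AB = 15.2 kN.
A_AB = 721.1 mm².
A_BC = 1555 mm².
δ_AB = 15200·581/(721.1·203000) = 0.06033 mm
δ_BC = -13400·431/(1555·109000) = -0.03407 mm
δ = Σδ_i = 0.02626 mm.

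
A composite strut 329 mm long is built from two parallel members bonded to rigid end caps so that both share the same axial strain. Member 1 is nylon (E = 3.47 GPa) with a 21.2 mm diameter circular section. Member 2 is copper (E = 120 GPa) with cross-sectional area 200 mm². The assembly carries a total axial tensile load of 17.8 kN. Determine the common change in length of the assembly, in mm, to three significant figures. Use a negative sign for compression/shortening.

0.232 mm

A_1 = 353 mm².
Equal strain + equilibrium ⇒ each member carries load in proportion to AE: A₁E₁ = 1225000 N, A₂E₂ = 24000000 N, ΣAE = 25220000 N.
δ = PL/ΣAE = 17800·329/25220000 = 0.2322 mm.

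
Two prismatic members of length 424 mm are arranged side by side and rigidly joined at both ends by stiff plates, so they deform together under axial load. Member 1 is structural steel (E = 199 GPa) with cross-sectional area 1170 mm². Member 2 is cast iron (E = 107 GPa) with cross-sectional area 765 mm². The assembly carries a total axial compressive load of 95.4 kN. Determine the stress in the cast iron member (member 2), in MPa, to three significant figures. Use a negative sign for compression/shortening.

-32.4 MPa

Equal strain + equilibrium ⇒ each member carries load in proportion to AE: A₁E₁ = 232800000 N, A₂E₂ = 81860000 N, ΣAE = 314700000 N.
σ₂ = P·E₂/ΣAE = -95400·107000/314700000 = -32.44 MPa.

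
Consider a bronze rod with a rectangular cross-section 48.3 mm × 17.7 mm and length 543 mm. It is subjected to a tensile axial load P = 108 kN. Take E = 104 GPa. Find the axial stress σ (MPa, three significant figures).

A = 854.9 mm².
σ = N/A = 108000/854.9 = 126.3 MPa.

126 MPa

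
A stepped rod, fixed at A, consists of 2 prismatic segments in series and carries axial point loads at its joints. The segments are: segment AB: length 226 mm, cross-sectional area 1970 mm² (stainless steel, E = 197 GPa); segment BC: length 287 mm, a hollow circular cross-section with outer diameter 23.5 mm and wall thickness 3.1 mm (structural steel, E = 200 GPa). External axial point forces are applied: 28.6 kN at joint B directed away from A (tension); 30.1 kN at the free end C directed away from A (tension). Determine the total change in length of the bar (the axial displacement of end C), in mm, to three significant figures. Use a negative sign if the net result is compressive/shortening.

Internal axial forces (sectioning from the free end, tension +): N_BC = 30.1 kN, N_AB = 58.7 kN.
A_BC = 198.7 mm².
δ_AB = 58700·226/(1970·197000) = 0.03418 mm
δ_BC = 30100·287/(198.7·200000) = 0.2174 mm
δ = Σδ_i = 0.2516 mm.

0.252 mm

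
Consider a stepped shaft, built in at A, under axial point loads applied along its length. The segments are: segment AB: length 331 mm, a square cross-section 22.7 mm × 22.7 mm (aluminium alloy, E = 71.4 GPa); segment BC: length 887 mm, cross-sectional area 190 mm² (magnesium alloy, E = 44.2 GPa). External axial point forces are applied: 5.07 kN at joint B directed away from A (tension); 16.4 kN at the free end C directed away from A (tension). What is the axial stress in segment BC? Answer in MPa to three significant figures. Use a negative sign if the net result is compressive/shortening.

86.3 MPa

Internal axial forces (sectioning from the free end, tension +): N_BC = 16.4 kN, N_AB = 21.47 kN.
σ_BC = N_BC/A_BC = 16400/190 = 86.32 MPa.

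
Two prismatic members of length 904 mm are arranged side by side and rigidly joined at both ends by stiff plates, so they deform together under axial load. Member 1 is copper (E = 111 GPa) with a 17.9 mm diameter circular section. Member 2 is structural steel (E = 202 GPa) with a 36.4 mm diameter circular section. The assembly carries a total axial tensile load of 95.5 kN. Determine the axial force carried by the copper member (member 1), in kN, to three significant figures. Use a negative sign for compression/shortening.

11.2 kN

A_1 = 251.6 mm².
A_2 = 1041 mm².
Equal strain + equilibrium ⇒ each member carries load in proportion to AE: A₁E₁ = 27930000 N, A₂E₂ = 210200000 N, ΣAE = 238100000 N.
F₁ = P·A₁E₁/ΣAE = 95500·27930000/238100000 = 11200 N.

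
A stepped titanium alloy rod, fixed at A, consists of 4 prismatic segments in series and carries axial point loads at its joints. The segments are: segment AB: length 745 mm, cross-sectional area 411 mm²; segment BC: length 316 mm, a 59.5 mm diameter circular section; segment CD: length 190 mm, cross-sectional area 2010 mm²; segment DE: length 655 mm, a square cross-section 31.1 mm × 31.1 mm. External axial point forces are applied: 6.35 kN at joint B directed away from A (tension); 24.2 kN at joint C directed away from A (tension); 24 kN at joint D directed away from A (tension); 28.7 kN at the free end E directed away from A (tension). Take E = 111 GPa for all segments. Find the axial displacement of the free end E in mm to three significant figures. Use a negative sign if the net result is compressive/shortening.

Internal axial forces (sectioning from the free end, tension +): N_DE = 28.7 kN, N_CD = 52.7 kN, N_BC = 76.9 kN, N_AB = 83.25 kN.
A_BC = 2781 mm².
A_DE = 967.2 mm².
δ_AB = 83250·745/(411·111000) = 1.359 mm
δ_BC = 76900·316/(2781·111000) = 0.07873 mm
δ_CD = 52700·190/(2010·111000) = 0.04488 mm
δ_DE = 28700·655/(967.2·111000) = 0.1751 mm
δ = Σδ_i = 1.658 mm.

1.66 mm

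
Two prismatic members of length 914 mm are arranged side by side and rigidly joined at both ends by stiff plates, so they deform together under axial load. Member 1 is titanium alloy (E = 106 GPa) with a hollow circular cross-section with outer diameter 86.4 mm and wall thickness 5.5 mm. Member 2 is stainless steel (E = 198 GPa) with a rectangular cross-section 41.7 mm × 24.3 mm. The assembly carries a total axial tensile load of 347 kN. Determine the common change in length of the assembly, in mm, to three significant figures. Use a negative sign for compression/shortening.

0.909 mm

A_1 = 1398 mm².
A_2 = 1013 mm².
Equal strain + equilibrium ⇒ each member carries load in proportion to AE: A₁E₁ = 148200000 N, A₂E₂ = 200600000 N, ΣAE = 348800000 N.
δ = PL/ΣAE = 347000·914/348800000 = 0.9093 mm.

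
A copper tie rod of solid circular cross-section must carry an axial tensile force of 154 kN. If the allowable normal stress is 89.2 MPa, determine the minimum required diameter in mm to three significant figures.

46.9 mm

Required area A ≥ P/σ_allow = 154000/89.2 = 1726 mm².
For a solid circular section, d ≥ √(4A/π) = 46.88 mm.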